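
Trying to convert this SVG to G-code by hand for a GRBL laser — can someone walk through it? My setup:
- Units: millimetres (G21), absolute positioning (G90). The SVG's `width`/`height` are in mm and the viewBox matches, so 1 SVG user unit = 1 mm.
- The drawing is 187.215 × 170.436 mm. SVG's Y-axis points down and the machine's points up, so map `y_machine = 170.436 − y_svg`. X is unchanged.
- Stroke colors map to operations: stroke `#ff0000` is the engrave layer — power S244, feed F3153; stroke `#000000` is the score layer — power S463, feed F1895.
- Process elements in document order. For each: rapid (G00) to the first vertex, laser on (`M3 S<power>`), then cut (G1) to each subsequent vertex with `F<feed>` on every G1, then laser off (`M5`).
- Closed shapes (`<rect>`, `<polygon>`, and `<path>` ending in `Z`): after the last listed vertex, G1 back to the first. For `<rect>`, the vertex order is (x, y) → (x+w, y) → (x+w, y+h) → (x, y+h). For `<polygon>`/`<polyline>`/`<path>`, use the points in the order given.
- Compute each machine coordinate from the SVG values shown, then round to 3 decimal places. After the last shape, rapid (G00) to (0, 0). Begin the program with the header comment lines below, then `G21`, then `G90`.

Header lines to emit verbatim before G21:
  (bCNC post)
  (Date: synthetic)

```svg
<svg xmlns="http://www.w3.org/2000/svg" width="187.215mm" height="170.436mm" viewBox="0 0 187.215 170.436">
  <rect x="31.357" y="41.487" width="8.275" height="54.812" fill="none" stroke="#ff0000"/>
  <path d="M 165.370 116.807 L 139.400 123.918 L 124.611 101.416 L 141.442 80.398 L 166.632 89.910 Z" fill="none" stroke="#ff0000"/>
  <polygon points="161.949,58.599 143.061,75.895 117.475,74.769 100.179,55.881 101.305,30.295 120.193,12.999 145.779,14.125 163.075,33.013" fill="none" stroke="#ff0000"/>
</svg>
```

(bCNC post)
(Date: synthetic)
G21
G90
G00 X31.357 Y128.949
M3 S244
G1 X39.632 Y128.949 F3153
G1 X39.632 Y74.137 F3153
G1 X31.357 Y74.137 F3153
G1 X31.357 Y128.949 F3153
M5
G00 X165.370 Y53.629
M3 S244
G1 X139.400 Y46.518 F3153
G1 X124.611 Y69.020 F3153
G1 X141.442 Y90.038 F3153
G1 X166.632 Y80.526 F3153
G1 X165.370 Y53.629 F3153
M5
G00 X161.949 Y111.837
M3 S244
G1 X143.061 Y94.541 F3153
G1 X117.475 Y95.667 F3153
G1 X100.179 Y114.555 F3153
G1 X101.305 Y140.141 F3153
G1 X120.193 Y157.437 F3153
G1 X145.779 Y156.311 F3153
G1 X163.075 Y137.423 F3153
G1 X161.949 Y111.837 F3153
M5
G00 X0.000 Y0.000

Since the viewBox matches the mm dimensions, user units are millimetres directly. The only transform is the Y-flip y_m = 170.436 − y_svg.

Shape 1 is a rectangle drawn with `<rect>`. Its stroke #ff0000 means engrave at S244, F3153. After flipping Y the toolpath is (31.357,128.949) → (39.632,128.949) → (39.632,74.137) → (31.357,74.137) → (31.357,128.949), returning to the start.

Shape 2 is a regular polygon drawn with `<path>`. Its stroke #ff0000 means engrave at S244, F3153. After flipping Y the toolpath is (165.370,53.629) → (139.400,46.518) → (124.611,69.020) → (141.442,90.038) → (166.632,80.526) → (165.370,53.629), returning to the start.

Shape 3 is a regular polygon drawn with `<polygon>`. Its stroke #ff0000 means engrave at S244, F3153. After flipping Y the toolpath is (161.949,111.837) → (143.061,94.541) → (117.475,95.667) → (100.179,114.555) → (101.305,140.141) → (120.193,157.437) → (145.779,156.311) → (163.075,137.423) → (161.949,111.837), returning to the start.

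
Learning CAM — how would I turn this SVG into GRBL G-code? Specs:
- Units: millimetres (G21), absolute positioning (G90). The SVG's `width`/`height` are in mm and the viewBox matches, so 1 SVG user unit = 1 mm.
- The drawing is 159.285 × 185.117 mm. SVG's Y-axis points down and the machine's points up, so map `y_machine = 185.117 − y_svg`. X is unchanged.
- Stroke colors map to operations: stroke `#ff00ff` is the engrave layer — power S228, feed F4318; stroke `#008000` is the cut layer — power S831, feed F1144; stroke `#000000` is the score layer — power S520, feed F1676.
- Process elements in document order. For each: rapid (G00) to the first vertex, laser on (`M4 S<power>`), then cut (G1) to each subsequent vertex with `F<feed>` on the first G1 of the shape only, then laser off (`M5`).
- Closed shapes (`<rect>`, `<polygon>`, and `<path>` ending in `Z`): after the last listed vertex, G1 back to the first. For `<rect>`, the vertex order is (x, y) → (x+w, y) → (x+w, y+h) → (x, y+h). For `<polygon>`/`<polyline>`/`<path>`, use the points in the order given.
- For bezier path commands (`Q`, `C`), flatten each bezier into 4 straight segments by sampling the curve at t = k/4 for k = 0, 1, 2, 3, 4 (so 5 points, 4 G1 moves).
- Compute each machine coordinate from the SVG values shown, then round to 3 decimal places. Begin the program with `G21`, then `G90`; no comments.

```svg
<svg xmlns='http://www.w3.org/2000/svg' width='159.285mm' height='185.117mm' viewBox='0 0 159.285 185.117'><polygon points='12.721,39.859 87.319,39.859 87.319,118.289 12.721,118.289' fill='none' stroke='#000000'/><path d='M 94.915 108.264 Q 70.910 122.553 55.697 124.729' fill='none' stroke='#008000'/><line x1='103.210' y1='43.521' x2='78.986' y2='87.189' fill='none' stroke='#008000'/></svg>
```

G21
G90
G00 X12.721 Y145.258
M4 S520
G1 X87.319 Y145.258 F1676
G1 X87.319 Y66.828
G1 X12.721 Y66.828
G1 X12.721 Y145.258
M5
G00 X94.915 Y76.853
M4 S831
G1 X83.462 Y70.466 F1144
G1 X73.108 Y65.592
G1 X63.853 Y62.233
G1 X55.697 Y60.388
M5
G00 X103.210 Y141.596
M4 S831
G1 X78.986 Y97.928 F1144
M5

1 u = 1 mm; y_m = 185.117 − y.

[1] `<polygon>` rectangle, #000000→score S520 F1676: (12.721,145.258) → (87.319,145.258) → (87.319,66.828) → (12.721,66.828) → (12.721,145.258) (closed)

[2] `<path>` quadratic bezier, #008000→cut S831 F1144: (94.915,76.853) → (83.462,70.466) → (73.108,65.592) → (63.853,62.233) → (55.697,60.388)

[3] `<line>` line segment, #008000→cut S831 F1144: (103.210,141.596) → (78.986,97.928)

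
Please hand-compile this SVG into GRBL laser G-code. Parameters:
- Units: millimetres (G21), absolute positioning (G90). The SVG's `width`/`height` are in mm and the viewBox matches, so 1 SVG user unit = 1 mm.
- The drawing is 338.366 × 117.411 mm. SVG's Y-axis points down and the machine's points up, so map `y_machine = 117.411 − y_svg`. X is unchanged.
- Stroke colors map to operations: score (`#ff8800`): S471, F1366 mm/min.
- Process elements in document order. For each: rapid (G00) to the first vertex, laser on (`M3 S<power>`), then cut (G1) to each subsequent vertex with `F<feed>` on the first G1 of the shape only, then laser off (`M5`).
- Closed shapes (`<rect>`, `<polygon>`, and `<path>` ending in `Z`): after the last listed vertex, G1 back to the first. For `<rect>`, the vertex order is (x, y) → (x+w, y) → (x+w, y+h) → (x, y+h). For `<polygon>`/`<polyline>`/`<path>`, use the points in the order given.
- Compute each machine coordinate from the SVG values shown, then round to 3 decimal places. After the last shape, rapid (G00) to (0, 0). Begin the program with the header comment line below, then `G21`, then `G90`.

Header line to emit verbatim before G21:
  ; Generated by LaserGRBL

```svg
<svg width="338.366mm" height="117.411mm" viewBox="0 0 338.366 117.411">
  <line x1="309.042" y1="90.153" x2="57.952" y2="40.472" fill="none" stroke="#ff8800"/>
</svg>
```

; Generated by LaserGRBL
G21
G90
G00 X309.042 Y27.258
M3 S471
G1 X57.952 Y76.939 F1366
M5
G00 X0.000 Y0.000

1 u = 1 mm; y_m = 117.411 − y.

[1] `<line>` line segment, #ff8800→score S471 F1366: (309.042,27.258) → (57.952,76.939)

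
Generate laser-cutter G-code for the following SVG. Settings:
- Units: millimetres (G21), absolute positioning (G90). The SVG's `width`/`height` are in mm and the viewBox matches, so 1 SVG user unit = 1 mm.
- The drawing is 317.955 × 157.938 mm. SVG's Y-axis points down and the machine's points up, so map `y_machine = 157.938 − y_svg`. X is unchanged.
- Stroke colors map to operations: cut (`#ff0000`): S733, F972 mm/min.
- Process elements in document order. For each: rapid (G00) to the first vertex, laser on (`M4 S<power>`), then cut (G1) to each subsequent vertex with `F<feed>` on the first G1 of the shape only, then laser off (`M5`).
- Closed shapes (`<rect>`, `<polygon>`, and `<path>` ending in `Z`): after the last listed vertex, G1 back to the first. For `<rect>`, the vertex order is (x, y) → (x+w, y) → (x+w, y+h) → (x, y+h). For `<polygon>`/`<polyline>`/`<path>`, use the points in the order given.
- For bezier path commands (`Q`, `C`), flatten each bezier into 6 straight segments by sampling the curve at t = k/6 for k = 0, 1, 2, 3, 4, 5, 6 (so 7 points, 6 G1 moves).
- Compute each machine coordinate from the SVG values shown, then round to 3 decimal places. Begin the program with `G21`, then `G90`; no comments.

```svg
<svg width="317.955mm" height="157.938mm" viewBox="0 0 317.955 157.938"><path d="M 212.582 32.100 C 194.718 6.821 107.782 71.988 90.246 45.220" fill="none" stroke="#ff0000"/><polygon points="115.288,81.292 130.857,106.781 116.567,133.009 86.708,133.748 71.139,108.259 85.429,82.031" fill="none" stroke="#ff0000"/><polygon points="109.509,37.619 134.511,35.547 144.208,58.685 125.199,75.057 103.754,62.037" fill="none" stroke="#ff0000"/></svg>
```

Since the viewBox matches the mm dimensions, user units are millimetres directly. The only transform is the Y-flip y_m = 157.938 − y_svg.

Shape 1 is a cubic bezier drawn with `<path>`. Its stroke #ff0000 means cut at S733, F972. After flipping Y the toolpath is (212.582,125.838) → (198.535,131.785) → (176.823,127.723) → (151.291,118.720) → (125.787,109.840) → (104.156,106.151) → (90.246,112.718).

Shape 2 is a regular polygon drawn with `<polygon>`. Its stroke #ff0000 means cut at S733, F972. After flipping Y the toolpath is (115.288,76.646) → (130.857,51.157) → (116.567,24.929) → (86.708,24.190) → (71.139,49.679) → (85.429,75.907) → (115.288,76.646), returning to the start.

Shape 3 is a regular polygon drawn with `<polygon>`. Its stroke #ff0000 means cut at S733, F972. After flipping Y the toolpath is (109.509,120.319) → (134.511,122.391) → (144.208,99.253) → (125.199,82.881) → (103.754,95.901) → (109.509,120.319), returning to the start.

G21
G90
G00 X212.582 Y125.838
M4 S733
G1 X198.535 Y131.785 F972
G1 X176.823 Y127.723
G1 X151.291 Y118.720
G1 X125.787 Y109.840
G1 X104.156 Y106.151
G1 X90.246 Y112.718
M5
G00 X115.288 Y76.646
M4 S733
G1 X130.857 Y51.157 F972
G1 X116.567 Y24.929
G1 X86.708 Y24.190
G1 X71.139 Y49.679
G1 X85.429 Y75.907
G1 X115.288 Y76.646
M5
G00 X109.509 Y120.319
M4 S733
G1 X134.511 Y122.391 F972
G1 X144.208 Y99.253
G1 X125.199 Y82.881
G1 X103.754 Y95.901
G1 X109.509 Y120.319
M5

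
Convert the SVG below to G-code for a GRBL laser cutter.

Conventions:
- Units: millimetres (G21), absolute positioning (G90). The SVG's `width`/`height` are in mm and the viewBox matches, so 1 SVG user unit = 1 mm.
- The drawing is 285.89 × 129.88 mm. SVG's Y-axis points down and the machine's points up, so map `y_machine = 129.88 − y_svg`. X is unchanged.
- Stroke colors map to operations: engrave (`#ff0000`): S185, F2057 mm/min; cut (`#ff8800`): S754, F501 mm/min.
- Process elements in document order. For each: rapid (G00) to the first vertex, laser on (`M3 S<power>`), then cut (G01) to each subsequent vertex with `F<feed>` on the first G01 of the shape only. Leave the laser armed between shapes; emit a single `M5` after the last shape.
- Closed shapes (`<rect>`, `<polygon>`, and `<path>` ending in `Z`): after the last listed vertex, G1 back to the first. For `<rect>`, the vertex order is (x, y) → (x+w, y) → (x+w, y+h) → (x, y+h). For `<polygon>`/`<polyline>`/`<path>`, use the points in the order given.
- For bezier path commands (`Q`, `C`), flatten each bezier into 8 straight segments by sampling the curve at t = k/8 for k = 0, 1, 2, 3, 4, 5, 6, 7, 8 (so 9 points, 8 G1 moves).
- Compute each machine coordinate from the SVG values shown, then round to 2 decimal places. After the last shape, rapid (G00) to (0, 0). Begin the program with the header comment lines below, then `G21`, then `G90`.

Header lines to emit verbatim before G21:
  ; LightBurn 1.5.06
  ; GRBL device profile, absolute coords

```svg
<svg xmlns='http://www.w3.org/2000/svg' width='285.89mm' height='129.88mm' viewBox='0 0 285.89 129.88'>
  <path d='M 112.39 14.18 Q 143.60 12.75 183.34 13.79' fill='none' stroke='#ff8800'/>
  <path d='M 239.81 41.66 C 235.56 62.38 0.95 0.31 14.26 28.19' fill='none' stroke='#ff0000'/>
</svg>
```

; LightBurn 1.5.06
; GRBL device profile, absolute coords
G21
G90
G00 X112.39 Y115.70
M3 S754
G01 X120.33 Y116.02 F501
G01 X128.53 Y116.26
G01 X137.00 Y116.43
G01 X145.73 Y116.51
G01 X154.73 Y116.52
G01 X164.00 Y116.46
G01 X173.54 Y116.31
G01 X183.34 Y116.09
G00 X239.81 Y88.22
M3 S185
G01 X228.35 Y83.99 F2057
G01 X200.90 Y85.50
G01 X163.07 Y90.73
G01 X120.45 Y97.64
G01 X78.66 Y104.22
G01 X43.29 Y108.43
G01 X19.96 Y108.27
G01 X14.26 Y101.69
M5
G00 X0.00 Y0.00

1 u = 1 mm; y_m = 129.88 − y.

[1] `<path>` quadratic bezier, #ff8800→cut S754 F501: (112.39,115.70) → (120.33,116.02) → (128.53,116.26) → (137.00,116.43) → (145.73,116.51) → (154.73,116.52) → (164.00,116.46) → (173.54,116.31) → (183.34,116.09)

[2] `<path>` cubic bezier, #ff0000→engrave S185 F2057: (239.81,88.22) → (228.35,83.99) → (200.90,85.50) → (163.07,90.73) → (120.45,97.64) → (78.66,104.22) → (43.29,108.43) → (19.96,108.27) → (14.26,101.69)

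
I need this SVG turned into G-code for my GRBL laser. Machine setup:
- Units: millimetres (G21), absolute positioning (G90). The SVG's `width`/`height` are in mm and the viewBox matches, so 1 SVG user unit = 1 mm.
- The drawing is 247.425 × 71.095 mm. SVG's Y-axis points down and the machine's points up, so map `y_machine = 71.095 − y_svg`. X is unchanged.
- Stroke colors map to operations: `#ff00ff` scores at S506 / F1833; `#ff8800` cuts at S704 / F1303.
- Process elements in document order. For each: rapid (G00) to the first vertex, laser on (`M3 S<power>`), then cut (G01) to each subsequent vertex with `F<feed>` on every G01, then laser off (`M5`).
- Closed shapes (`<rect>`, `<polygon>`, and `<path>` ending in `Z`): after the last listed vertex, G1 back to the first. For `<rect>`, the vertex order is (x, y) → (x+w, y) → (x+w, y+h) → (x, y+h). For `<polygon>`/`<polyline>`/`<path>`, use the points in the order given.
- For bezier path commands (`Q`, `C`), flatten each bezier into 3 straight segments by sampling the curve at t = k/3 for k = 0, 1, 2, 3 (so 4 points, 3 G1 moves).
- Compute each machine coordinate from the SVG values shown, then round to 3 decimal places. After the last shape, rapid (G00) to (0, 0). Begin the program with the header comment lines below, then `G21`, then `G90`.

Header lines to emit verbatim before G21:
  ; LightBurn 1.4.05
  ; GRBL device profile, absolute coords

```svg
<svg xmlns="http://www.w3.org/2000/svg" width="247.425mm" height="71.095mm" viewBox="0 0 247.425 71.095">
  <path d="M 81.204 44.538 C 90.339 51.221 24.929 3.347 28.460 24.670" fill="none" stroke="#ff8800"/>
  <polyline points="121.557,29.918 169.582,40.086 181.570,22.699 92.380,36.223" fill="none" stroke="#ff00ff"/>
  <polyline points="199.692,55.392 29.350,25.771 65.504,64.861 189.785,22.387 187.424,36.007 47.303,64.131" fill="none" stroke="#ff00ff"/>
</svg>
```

; LightBurn 1.4.05
; GRBL device profile, absolute coords
G21
G90
G00 X81.204 Y26.557
M3 S704
G01 X70.805 Y33.476 F1303
G01 X42.595 Y49.266 F1303
G01 X28.460 Y46.425 F1303
M5
G00 X121.557 Y41.177
M3 S506
G01 X169.582 Y31.009 F1833
G01 X181.570 Y48.396 F1833
G01 X92.380 Y34.872 F1833
M5
G00 X199.692 Y15.703
M3 S506
G01 X29.350 Y45.324 F1833
G01 X65.504 Y6.234 F1833
G01 X189.785 Y48.708 F1833
G01 X187.424 Y35.088 F1833
G01 X47.303 Y6.964 F1833
M5
G00 X0.000 Y0.000

Since the viewBox matches the mm dimensions, user units are millimetres directly. The only transform is the Y-flip y_m = 71.095 − y_svg.

Shape 1 is a cubic bezier drawn with `<path>`. Its stroke #ff8800 means cut at S704, F1303. After flipping Y the toolpath is (81.204,26.557) → (70.805,33.476) → (42.595,49.266) → (28.460,46.425).

Shape 2 is a open polyline drawn with `<polyline>`. Its stroke #ff00ff means score at S506, F1833. After flipping Y the toolpath is (121.557,41.177) → (169.582,31.009) → (181.570,48.396) → (92.380,34.872).

Shape 3 is a open polyline drawn with `<polyline>`. Its stroke #ff00ff means score at S506, F1833. After flipping Y the toolpath is (199.692,15.703) → (29.350,45.324) → (65.504,6.234) → (189.785,48.708) → (187.424,35.088) → (47.303,6.964).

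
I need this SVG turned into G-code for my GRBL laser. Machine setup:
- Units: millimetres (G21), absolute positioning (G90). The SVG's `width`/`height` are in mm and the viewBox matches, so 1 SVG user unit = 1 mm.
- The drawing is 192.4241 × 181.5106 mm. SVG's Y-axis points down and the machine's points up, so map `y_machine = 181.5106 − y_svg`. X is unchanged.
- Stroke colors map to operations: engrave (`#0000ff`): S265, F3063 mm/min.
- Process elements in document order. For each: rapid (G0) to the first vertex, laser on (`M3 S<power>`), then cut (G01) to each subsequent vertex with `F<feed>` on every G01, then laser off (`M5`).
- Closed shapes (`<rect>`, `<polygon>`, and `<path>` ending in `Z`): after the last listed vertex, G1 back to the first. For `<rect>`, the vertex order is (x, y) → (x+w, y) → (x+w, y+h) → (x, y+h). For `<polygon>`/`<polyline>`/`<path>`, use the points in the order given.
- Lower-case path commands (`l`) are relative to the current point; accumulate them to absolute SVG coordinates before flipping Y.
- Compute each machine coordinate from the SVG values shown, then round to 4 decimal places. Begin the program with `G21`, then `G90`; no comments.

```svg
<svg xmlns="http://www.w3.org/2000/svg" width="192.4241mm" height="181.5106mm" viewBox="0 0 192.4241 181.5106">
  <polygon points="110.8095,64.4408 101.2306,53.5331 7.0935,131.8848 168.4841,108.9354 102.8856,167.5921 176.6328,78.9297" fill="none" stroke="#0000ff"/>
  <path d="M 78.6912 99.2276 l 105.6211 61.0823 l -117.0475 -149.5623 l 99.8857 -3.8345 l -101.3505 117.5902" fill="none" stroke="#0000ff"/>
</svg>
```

G21
G90
G0 X110.8095 Y117.0698
M3 S265
G01 X101.2306 Y127.9775 F3063
G01 X7.0935 Y49.6258 F3063
G01 X168.4841 Y72.5752 F3063
G01 X102.8856 Y13.9185 F3063
G01 X176.6328 Y102.5809 F3063
G01 X110.8095 Y117.0698 F3063
M5
G0 X78.6912 Y82.2830
M3 S265
G01 X184.3123 Y21.2007 F3063
G01 X67.2648 Y170.7630 F3063
G01 X167.1505 Y174.5975 F3063
G01 X65.8000 Y57.0073 F3063
M5

Since the viewBox matches the mm dimensions, user units are millimetres directly. The only transform is the Y-flip y_m = 181.5106 − y_svg.

Shape 1 is a closed polygon drawn with `<polygon>`. Its stroke #0000ff means engrave at S265, F3063. After flipping Y the toolpath is (110.8095,117.0698) → (101.2306,127.9775) → (7.0935,49.6258) → (168.4841,72.5752) → (102.8856,13.9185) → (176.6328,102.5809) → (110.8095,117.0698), returning to the start.

Shape 2 is a open polyline drawn with `<path>`. Its stroke #0000ff means engrave at S265, F3063. After flipping Y the toolpath is (78.6912,82.2830) → (184.3123,21.2007) → (67.2648,170.7630) → (167.1505,174.5975) → (65.8000,57.0073).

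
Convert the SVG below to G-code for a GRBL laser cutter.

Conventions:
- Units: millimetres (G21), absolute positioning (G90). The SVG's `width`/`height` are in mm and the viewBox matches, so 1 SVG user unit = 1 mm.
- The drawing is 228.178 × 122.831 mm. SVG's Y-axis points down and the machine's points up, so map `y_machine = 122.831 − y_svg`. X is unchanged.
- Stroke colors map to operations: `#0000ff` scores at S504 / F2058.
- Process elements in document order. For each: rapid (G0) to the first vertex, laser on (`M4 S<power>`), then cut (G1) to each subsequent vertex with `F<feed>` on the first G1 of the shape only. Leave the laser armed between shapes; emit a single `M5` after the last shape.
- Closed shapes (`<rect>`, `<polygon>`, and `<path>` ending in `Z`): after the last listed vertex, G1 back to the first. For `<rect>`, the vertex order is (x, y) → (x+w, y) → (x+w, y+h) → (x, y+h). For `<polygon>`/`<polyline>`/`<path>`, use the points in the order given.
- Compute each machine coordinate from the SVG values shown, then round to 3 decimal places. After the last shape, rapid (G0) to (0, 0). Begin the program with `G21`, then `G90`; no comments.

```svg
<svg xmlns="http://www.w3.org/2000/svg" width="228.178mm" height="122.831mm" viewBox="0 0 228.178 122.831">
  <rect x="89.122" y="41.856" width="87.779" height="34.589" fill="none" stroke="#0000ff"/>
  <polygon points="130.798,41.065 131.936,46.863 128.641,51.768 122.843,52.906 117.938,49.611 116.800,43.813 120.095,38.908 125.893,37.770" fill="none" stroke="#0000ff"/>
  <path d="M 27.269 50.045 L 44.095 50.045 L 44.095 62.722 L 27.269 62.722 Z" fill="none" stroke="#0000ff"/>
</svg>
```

G21
G90
G0 X89.122 Y80.975
M4 S504
G1 X176.901 Y80.975 F2058
G1 X176.901 Y46.386
G1 X89.122 Y46.386
G1 X89.122 Y80.975
G0 X130.798 Y81.766
M4 S504
G1 X131.936 Y75.968 F2058
G1 X128.641 Y71.063
G1 X122.843 Y69.925
G1 X117.938 Y73.220
G1 X116.800 Y79.018
G1 X120.095 Y83.923
G1 X125.893 Y85.061
G1 X130.798 Y81.766
G0 X27.269 Y72.786
M4 S504
G1 X44.095 Y72.786 F2058
G1 X44.095 Y60.109
G1 X27.269 Y60.109
G1 X27.269 Y72.786
M5
G0 X0.000 Y0.000

Since the viewBox matches the mm dimensions, user units are millimetres directly. The only transform is the Y-flip y_m = 122.831 − y_svg.

Shape 1 is a rectangle drawn with `<rect>`. Its stroke #0000ff means score at S504, F2058. After flipping Y the toolpath is (89.122,80.975) → (176.901,80.975) → (176.901,46.386) → (89.122,46.386) → (89.122,80.975), returning to the start.

Shape 2 is a regular polygon drawn with `<polygon>`. Its stroke #0000ff means score at S504, F2058. After flipping Y the toolpath is (130.798,81.766) → (131.936,75.968) → (128.641,71.063) → (122.843,69.925) → (117.938,73.220) → (116.800,79.018) → (120.095,83.923) → (125.893,85.061) → (130.798,81.766), returning to the start.

Shape 3 is a rectangle drawn with `<path>`. Its stroke #0000ff means score at S504, F2058. After flipping Y the toolpath is (27.269,72.786) → (44.095,72.786) → (44.095,60.109) → (27.269,60.109) → (27.269,72.786), returning to the start.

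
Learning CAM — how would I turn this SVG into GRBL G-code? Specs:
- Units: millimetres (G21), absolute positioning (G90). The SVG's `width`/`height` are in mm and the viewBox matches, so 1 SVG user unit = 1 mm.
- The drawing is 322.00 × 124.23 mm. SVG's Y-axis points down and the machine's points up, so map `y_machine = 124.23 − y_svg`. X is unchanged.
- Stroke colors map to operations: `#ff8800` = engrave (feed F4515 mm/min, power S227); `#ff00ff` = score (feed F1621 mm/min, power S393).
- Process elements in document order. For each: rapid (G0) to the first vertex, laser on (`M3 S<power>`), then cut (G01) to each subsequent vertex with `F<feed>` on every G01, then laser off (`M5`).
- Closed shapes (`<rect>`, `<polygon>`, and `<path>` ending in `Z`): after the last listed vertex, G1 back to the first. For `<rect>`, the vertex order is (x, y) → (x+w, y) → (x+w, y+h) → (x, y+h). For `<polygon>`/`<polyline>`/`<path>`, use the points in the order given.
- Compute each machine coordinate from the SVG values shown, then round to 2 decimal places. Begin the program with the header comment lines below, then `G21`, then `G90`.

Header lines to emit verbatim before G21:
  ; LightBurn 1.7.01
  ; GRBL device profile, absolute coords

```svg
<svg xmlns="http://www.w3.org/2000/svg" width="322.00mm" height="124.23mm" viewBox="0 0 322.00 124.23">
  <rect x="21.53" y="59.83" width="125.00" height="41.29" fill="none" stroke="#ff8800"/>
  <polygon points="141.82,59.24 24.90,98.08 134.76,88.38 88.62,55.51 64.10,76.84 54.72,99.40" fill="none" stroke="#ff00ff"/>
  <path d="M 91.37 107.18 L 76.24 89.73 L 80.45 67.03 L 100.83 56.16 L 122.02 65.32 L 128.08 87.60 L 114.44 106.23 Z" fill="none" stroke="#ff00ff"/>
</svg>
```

1 u = 1 mm; y_m = 124.23 − y.

[1] `<rect>` rectangle, #ff8800→engrave S227 F4515: (21.53,64.40) → (146.53,64.40) → (146.53,23.11) → (21.53,23.11) → (21.53,64.40) (closed)

[2] `<polygon>` closed polygon, #ff00ff→score S393 F1621: (141.82,64.99) → (24.90,26.15) → (134.76,35.85) → (88.62,68.72) → (64.10,47.39) → (54.72,24.83) → (141.82,64.99) (closed)

[3] `<path>` regular polygon, #ff00ff→score S393 F1621: (91.37,17.05) → (76.24,34.50) → (80.45,57.20) → (100.83,68.07) → (122.02,58.91) → (128.08,36.63) → (114.44,18.00) → (91.37,17.05) (closed)

; LightBurn 1.7.01
; GRBL device profile, absolute coords
G21
G90
G0 X21.53 Y64.40
M3 S227
G01 X146.53 Y64.40 F4515
G01 X146.53 Y23.11 F4515
G01 X21.53 Y23.11 F4515
G01 X21.53 Y64.40 F4515
M5
G0 X141.82 Y64.99
M3 S393
G01 X24.90 Y26.15 F1621
G01 X134.76 Y35.85 F1621
G01 X88.62 Y68.72 F1621
G01 X64.10 Y47.39 F1621
G01 X54.72 Y24.83 F1621
G01 X141.82 Y64.99 F1621
M5
G0 X91.37 Y17.05
M3 S393
G01 X76.24 Y34.50 F1621
G01 X80.45 Y57.20 F1621
G01 X100.83 Y68.07 F1621
G01 X122.02 Y58.91 F1621
G01 X128.08 Y36.63 F1621
G01 X114.44 Y18.00 F1621
G01 X91.37 Y17.05 F1621
M5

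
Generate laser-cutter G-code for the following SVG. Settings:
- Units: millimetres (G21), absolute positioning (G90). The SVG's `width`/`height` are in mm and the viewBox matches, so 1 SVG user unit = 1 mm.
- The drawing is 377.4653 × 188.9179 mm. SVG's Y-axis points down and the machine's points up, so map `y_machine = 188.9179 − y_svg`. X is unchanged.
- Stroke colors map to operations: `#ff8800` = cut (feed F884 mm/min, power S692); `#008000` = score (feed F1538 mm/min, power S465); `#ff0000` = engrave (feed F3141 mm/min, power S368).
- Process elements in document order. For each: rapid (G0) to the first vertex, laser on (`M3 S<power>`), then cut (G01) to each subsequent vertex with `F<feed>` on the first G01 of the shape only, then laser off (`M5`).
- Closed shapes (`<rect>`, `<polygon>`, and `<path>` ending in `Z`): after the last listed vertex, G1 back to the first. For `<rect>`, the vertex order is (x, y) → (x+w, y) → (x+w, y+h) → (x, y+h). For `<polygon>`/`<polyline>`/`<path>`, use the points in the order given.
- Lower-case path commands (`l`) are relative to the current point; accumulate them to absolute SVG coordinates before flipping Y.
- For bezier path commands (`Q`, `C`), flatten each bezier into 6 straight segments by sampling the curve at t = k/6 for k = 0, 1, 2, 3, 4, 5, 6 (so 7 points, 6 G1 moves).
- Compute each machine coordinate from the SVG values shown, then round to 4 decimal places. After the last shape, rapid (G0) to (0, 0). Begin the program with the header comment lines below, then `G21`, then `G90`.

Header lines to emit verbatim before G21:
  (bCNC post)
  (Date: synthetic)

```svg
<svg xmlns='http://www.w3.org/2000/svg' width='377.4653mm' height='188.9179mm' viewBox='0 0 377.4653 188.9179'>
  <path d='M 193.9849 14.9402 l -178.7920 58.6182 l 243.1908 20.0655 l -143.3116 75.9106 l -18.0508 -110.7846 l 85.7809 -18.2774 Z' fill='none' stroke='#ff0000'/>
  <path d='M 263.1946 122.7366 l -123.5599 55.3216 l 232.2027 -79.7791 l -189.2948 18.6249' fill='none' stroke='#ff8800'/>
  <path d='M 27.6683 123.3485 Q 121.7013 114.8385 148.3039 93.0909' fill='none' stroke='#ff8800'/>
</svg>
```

viewBox `0 0 377.4653 188.9179` with mm width/height → 1 unit = 1 mm. Flip: y_m = 188.9179 − y_svg.

**Shape 1** — `<path>` closed polygon, stroke `#ff0000` → engrave (S368, F3141). Machine vertices: (193.9849,173.9777) → (15.1929,115.3595) → (258.3837,95.2940) → (115.0721,19.3834) → (97.0213,130.1680) → (182.8022,148.4454) → (193.9849,173.9777). Closed: final G1 returns to the first vertex.

**Shape 2** — `<path>` open polyline, stroke `#ff8800` → cut (S692, F884). Machine vertices: (263.1946,66.1813) → (139.6347,10.8597) → (371.8374,90.6388) → (182.5426,72.0139). Open path.

**Shape 3** — `<path>` quadratic bezier, stroke `#ff8800` → cut (S692, F884). Control points (SVG): P0=(27.6683,123.3485), P1=(121.7013,114.8385), P2=(148.3039,93.0909); sampled at t=k/6. Machine vertices: (27.6683,65.5694) → (57.1396,68.7738) → (82.8647,72.7136) → (104.8437,77.3888) → (123.0766,82.7994) → (137.5633,88.9455) → (148.3039,95.8270). Open path.

(bCNC post)
(Date: synthetic)
G21
G90
G0 X193.9849 Y173.9777
M3 S368
G01 X15.1929 Y115.3595 F3141
G01 X258.3837 Y95.2940
G01 X115.0721 Y19.3834
G01 X97.0213 Y130.1680
G01 X182.8022 Y148.4454
G01 X193.9849 Y173.9777
M5
G0 X263.1946 Y66.1813
M3 S692
G01 X139.6347 Y10.8597 F884
G01 X371.8374 Y90.6388
G01 X182.5426 Y72.0139
M5
G0 X27.6683 Y65.5694
M3 S692
G01 X57.1396 Y68.7738 F884
G01 X82.8647 Y72.7136
G01 X104.8437 Y77.3888
G01 X123.0766 Y82.7994
G01 X137.5633 Y88.9455
G01 X148.3039 Y95.8270
M5
G0 X0.0000 Y0.0000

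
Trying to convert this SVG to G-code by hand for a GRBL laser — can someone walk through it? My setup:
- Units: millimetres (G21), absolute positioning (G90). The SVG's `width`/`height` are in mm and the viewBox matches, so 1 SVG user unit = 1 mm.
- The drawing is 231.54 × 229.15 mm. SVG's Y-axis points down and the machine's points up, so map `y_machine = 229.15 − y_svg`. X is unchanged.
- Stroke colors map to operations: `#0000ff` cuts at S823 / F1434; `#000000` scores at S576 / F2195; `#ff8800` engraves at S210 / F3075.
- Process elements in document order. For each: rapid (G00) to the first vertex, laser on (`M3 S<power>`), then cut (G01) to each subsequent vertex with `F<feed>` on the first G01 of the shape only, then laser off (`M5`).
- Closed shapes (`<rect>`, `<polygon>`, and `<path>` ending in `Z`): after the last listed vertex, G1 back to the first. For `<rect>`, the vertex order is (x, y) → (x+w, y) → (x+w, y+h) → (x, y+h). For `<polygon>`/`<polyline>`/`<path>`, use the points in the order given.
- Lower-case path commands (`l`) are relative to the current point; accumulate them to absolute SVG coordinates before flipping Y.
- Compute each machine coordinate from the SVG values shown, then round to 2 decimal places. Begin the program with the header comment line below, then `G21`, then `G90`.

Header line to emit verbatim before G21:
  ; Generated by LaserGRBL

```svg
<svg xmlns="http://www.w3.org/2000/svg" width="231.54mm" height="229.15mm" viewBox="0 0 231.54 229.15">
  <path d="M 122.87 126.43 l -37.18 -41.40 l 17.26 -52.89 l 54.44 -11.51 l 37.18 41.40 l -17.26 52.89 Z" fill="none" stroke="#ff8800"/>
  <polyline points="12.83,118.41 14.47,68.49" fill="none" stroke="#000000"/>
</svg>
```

1 u = 1 mm; y_m = 229.15 − y.

[1] `<path>` regular polygon, #ff8800→engrave S210 F3075: (122.87,102.72) → (85.69,144.12) → (102.95,197.01) → (157.39,208.52) → (194.57,167.12) → (177.31,114.23) → (122.87,102.72) (closed)

[2] `<polyline>` line segment, #000000→score S576 F2195: (12.83,110.74) → (14.47,160.66)

; Generated by LaserGRBL
G21
G90
G00 X122.87 Y102.72
M3 S210
G01 X85.69 Y144.12 F3075
G01 X102.95 Y197.01
G01 X157.39 Y208.52
G01 X194.57 Y167.12
G01 X177.31 Y114.23
G01 X122.87 Y102.72
M5
G00 X12.83 Y110.74
M3 S576
G01 X14.47 Y160.66 F2195
M5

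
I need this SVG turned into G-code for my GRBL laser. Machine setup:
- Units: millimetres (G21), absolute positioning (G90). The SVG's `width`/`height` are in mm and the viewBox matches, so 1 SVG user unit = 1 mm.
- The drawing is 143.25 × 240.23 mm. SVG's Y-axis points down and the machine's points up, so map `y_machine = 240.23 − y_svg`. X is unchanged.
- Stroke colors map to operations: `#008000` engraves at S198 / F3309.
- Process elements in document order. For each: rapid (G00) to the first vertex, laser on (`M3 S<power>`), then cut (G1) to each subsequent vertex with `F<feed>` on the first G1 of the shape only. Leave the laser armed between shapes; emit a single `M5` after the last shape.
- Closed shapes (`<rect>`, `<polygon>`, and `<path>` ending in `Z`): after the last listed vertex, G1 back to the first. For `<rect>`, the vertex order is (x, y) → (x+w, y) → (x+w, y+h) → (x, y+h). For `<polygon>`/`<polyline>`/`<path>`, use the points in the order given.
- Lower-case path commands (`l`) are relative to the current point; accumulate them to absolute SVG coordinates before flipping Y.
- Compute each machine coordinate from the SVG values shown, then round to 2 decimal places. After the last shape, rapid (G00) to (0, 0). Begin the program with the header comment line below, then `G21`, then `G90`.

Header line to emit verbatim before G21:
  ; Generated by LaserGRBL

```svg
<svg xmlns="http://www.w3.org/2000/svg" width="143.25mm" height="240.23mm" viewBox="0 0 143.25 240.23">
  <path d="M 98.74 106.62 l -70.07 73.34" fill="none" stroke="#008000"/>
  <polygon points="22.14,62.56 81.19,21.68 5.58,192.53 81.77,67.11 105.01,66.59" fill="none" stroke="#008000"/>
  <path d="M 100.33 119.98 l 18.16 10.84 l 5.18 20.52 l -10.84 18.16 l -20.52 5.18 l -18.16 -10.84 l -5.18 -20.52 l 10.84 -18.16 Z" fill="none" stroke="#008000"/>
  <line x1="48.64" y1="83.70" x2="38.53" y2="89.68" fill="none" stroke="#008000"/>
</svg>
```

; Generated by LaserGRBL
G21
G90
G00 X98.74 Y133.61
M3 S198
G1 X28.67 Y60.27 F3309
G00 X22.14 Y177.67
M3 S198
G1 X81.19 Y218.55 F3309
G1 X5.58 Y47.70
G1 X81.77 Y173.12
G1 X105.01 Y173.64
G1 X22.14 Y177.67
G00 X100.33 Y120.25
M3 S198
G1 X118.49 Y109.41 F3309
G1 X123.67 Y88.89
G1 X112.83 Y70.73
G1 X92.31 Y65.55
G1 X74.15 Y76.39
G1 X68.97 Y96.91
G1 X79.81 Y115.07
G1 X100.33 Y120.25
G00 X48.64 Y156.53
M3 S198
G1 X38.53 Y150.55 F3309
M5
G00 X0.00 Y0.00

Since the viewBox matches the mm dimensions, user units are millimetres directly. The only transform is the Y-flip y_m = 240.23 − y_svg.

Shape 1 is a line segment drawn with `<path>`. Its stroke #008000 means engrave at S198, F3309. After flipping Y the toolpath is (98.74,133.61) → (28.67,60.27).

Shape 2 is a closed polygon drawn with `<polygon>`. Its stroke #008000 means engrave at S198, F3309. After flipping Y the toolpath is (22.14,177.67) → (81.19,218.55) → (5.58,47.70) → (81.77,173.12) → (105.01,173.64) → (22.14,177.67), returning to the start.

Shape 3 is a regular polygon drawn with `<path>`. Its stroke #008000 means engrave at S198, F3309. After flipping Y the toolpath is (100.33,120.25) → (118.49,109.41) → (123.67,88.89) → (112.83,70.73) → (92.31,65.55) → (74.15,76.39) → (68.97,96.91) → (79.81,115.07) → (100.33,120.25), returning to the start.

Shape 4 is a line segment drawn with `<line>`. Its stroke #008000 means engrave at S198, F3309. After flipping Y the toolpath is (48.64,156.53) → (38.53,150.55).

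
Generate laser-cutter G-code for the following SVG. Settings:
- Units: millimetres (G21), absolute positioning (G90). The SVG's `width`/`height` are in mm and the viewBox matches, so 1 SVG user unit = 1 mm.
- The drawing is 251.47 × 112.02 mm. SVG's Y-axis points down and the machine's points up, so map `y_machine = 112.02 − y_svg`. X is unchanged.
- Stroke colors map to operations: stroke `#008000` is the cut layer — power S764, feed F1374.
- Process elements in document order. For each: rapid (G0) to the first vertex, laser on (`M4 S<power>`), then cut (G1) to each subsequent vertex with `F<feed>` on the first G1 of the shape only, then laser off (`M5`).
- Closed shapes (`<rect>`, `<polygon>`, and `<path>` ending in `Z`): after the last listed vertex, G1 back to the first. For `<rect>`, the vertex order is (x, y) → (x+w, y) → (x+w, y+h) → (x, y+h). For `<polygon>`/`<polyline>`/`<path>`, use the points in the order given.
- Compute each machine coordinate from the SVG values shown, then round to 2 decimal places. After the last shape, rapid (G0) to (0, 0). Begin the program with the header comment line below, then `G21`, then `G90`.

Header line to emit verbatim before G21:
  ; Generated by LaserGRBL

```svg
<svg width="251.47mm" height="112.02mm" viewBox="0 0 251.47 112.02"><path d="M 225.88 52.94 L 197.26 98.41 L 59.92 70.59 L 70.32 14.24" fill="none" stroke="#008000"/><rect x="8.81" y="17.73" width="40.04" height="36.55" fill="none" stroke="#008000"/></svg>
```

Since the viewBox matches the mm dimensions, user units are millimetres directly. The only transform is the Y-flip y_m = 112.02 − y_svg.

Shape 1 is a open polyline drawn with `<path>`. Its stroke #008000 means cut at S764, F1374. After flipping Y the toolpath is (225.88,59.08) → (197.26,13.61) → (59.92,41.43) → (70.32,97.78).

Shape 2 is a rectangle drawn with `<rect>`. Its stroke #008000 means cut at S764, F1374. After flipping Y the toolpath is (8.81,94.29) → (48.85,94.29) → (48.85,57.74) → (8.81,57.74) → (8.81,94.29), returning to the start.

; Generated by LaserGRBL
G21
G90
G0 X225.88 Y59.08
M4 S764
G1 X197.26 Y13.61 F1374
G1 X59.92 Y41.43
G1 X70.32 Y97.78
M5
G0 X8.81 Y94.29
M4 S764
G1 X48.85 Y94.29 F1374
G1 X48.85 Y57.74
G1 X8.81 Y57.74
G1 X8.81 Y94.29
M5
G0 X0.00 Y0.00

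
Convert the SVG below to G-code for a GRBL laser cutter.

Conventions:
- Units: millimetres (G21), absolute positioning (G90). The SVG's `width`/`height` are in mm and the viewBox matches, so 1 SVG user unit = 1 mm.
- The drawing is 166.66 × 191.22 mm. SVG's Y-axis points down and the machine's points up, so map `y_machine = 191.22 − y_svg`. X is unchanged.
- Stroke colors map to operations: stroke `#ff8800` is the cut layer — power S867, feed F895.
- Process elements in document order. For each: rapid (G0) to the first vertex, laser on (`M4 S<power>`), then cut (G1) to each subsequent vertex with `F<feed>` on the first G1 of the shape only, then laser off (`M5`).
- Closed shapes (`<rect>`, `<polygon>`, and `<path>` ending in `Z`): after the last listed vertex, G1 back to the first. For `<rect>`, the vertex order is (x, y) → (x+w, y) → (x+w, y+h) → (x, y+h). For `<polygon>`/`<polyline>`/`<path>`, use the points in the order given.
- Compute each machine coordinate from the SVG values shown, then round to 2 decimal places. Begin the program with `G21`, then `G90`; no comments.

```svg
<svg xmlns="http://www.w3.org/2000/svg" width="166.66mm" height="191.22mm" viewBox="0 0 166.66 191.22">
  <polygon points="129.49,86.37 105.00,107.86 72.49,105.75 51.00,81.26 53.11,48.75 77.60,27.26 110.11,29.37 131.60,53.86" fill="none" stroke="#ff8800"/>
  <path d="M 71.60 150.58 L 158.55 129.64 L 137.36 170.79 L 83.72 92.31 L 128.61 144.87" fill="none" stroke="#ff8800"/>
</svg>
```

G21
G90
G0 X129.49 Y104.85
M4 S867
G1 X105.00 Y83.36 F895
G1 X72.49 Y85.47
G1 X51.00 Y109.96
G1 X53.11 Y142.47
G1 X77.60 Y163.96
G1 X110.11 Y161.85
G1 X131.60 Y137.36
G1 X129.49 Y104.85
M5
G0 X71.60 Y40.64
M4 S867
G1 X158.55 Y61.58 F895
G1 X137.36 Y20.43
G1 X83.72 Y98.91
G1 X128.61 Y46.35
M5

1 u = 1 mm; y_m = 191.22 − y.

[1] `<polygon>` regular polygon, #ff8800→cut S867 F895: (129.49,104.85) → (105.00,83.36) → (72.49,85.47) → (51.00,109.96) → (53.11,142.47) → (77.60,163.96) → (110.11,161.85) → (131.60,137.36) → (129.49,104.85) (closed)

[2] `<path>` open polyline, #ff8800→cut S867 F895: (71.60,40.64) → (158.55,61.58) → (137.36,20.43) → (83.72,98.91) → (128.61,46.35)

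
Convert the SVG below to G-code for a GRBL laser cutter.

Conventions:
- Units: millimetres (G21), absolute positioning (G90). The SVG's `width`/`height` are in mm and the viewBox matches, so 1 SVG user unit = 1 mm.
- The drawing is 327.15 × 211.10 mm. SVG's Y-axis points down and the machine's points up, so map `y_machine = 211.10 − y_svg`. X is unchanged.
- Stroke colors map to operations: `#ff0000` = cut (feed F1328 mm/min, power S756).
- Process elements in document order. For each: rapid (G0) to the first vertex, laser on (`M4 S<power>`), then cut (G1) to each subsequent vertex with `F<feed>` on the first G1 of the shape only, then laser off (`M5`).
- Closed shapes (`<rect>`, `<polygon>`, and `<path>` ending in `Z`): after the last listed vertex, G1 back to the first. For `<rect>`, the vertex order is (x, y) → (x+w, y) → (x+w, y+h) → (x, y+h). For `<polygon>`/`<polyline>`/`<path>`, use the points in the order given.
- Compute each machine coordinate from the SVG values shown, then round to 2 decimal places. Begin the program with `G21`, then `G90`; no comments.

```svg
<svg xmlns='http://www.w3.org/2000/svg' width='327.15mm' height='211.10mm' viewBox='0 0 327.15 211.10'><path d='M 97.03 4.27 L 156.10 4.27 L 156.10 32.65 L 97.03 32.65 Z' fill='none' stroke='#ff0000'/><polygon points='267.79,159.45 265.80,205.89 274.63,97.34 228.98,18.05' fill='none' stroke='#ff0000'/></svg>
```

Since the viewBox matches the mm dimensions, user units are millimetres directly. The only transform is the Y-flip y_m = 211.10 − y_svg.

Shape 1 is a rectangle drawn with `<path>`. Its stroke #ff0000 means cut at S756, F1328. After flipping Y the toolpath is (97.03,206.83) → (156.10,206.83) → (156.10,178.45) → (97.03,178.45) → (97.03,206.83), returning to the start.

Shape 2 is a closed polygon drawn with `<polygon>`. Its stroke #ff0000 means cut at S756, F1328. After flipping Y the toolpath is (267.79,51.65) → (265.80,5.21) → (274.63,113.76) → (228.98,193.05) → (267.79,51.65), returning to the start.

G21
G90
G0 X97.03 Y206.83
M4 S756
G1 X156.10 Y206.83 F1328
G1 X156.10 Y178.45
G1 X97.03 Y178.45
G1 X97.03 Y206.83
M5
G0 X267.79 Y51.65
M4 S756
G1 X265.80 Y5.21 F1328
G1 X274.63 Y113.76
G1 X228.98 Y193.05
G1 X267.79 Y51.65
M5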